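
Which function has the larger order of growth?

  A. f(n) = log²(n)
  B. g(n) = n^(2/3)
B

f(n) = log²(n) is O(log² n), while g(n) = n^(2/3) is O(n^(2/3)).
Since O(n^(2/3)) grows faster than O(log² n), g(n) dominates.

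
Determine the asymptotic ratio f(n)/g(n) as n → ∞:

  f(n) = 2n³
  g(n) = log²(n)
∞

Since 2n³ (O(n³)) grows faster than log²(n) (O(log² n)),
the ratio f(n)/g(n) → ∞ as n → ∞.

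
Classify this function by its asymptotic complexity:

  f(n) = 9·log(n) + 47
O(log n)

The dominant term in 9·log(n) + 47 is 9·log(n), which is Θ(log n).
Lower-order terms (47) are asymptotically negligible.
Constants are absorbed, so the tightest bound is O(log n).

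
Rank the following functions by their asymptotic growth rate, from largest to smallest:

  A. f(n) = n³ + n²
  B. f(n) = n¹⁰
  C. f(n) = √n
B > A > C

Comparing growth rates:
B = n¹⁰ is O(n¹⁰)
A = n³ + n² is O(n³)
C = √n is O(√n)

Therefore, the order from fastest to slowest is: B > A > C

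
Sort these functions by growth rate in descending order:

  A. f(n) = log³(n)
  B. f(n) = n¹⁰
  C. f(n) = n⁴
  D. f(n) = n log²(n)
B > C > D > A

Comparing growth rates:
B = n¹⁰ is O(n¹⁰)
C = n⁴ is O(n⁴)
D = n log²(n) is O(n log² n)
A = log³(n) is O(log³ n)

Therefore, the order from fastest to slowest is: B > C > D > A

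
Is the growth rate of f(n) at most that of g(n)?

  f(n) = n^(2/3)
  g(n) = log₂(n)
False

f(n) = n^(2/3) is O(n^(2/3)), and g(n) = log₂(n) is O(log n).
Since O(n^(2/3)) grows faster than O(log n), f(n) = O(g(n)) is false.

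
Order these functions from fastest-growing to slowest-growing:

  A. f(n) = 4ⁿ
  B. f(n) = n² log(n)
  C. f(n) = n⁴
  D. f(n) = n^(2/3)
A > C > B > D

Comparing growth rates:
A = 4ⁿ is O(4ⁿ)
C = n⁴ is O(n⁴)
B = n² log(n) is O(n² log n)
D = n^(2/3) is O(n^(2/3))

Therefore, the order from fastest to slowest is: A > C > B > D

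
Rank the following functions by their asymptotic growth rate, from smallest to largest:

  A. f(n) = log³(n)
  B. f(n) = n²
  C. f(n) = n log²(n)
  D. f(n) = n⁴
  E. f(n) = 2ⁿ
A < C < B < D < E

Comparing growth rates:
A = log³(n) is O(log³ n)
C = n log²(n) is O(n log² n)
B = n² is O(n²)
D = n⁴ is O(n⁴)
E = 2ⁿ is O(2ⁿ)

Therefore, the order from slowest to fastest is: A < C < B < D < E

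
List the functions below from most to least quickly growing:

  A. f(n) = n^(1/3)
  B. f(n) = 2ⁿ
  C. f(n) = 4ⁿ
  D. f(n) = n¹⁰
C > B > D > A

Comparing growth rates:
C = 4ⁿ is O(4ⁿ)
B = 2ⁿ is O(2ⁿ)
D = n¹⁰ is O(n¹⁰)
A = n^(1/3) is O(n^(1/3))

Therefore, the order from fastest to slowest is: C > B > D > A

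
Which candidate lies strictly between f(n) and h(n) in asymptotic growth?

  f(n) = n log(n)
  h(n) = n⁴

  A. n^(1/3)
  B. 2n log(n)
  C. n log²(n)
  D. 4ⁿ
C

We need g(n) with n log(n) = o(g(n)) and g(n) = o(n⁴), i.e. O(n log n) ≺ g ≺ O(n⁴).
Check each option:
  A. n^(1/3) — O(n^(1/3)) does not grow strictly faster than f(n)
  B. 2n log(n) — O(n log n) does not grow strictly faster than f(n)
  C. n log²(n) — O(n log² n) is strictly between O(n log n) and O(n⁴) ✓
  D. 4ⁿ — O(4ⁿ) does not grow strictly slower than h(n)

Only option C (n log²(n)) lies strictly between.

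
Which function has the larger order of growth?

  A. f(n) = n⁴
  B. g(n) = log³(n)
A

f(n) = n⁴ is O(n⁴), while g(n) = log³(n) is O(log³ n).
Since O(n⁴) grows faster than O(log³ n), f(n) dominates.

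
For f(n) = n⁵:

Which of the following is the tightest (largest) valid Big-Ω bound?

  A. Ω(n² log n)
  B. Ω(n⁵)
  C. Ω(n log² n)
B

f(n) = n⁵ is Ω(n⁵).
All listed options are valid Big-Ω bounds (lower bounds),
but Ω(n⁵) is the tightest (largest valid bound).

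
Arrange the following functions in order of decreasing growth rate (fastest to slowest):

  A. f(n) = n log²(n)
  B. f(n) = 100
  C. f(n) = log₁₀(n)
A > C > B

Comparing growth rates:
A = n log²(n) is O(n log² n)
C = log₁₀(n) is O(log n)
B = 100 is O(1)

Therefore, the order from fastest to slowest is: A > C > B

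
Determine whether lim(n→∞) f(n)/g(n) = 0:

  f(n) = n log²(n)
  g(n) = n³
True

f(n) = n log²(n) is O(n log² n), and g(n) = n³ is O(n³).
Since O(n log² n) grows strictly slower than O(n³), f(n) = o(g(n)) is true.
This means lim(n→∞) f(n)/g(n) = 0.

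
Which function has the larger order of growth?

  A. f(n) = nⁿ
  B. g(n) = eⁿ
A

f(n) = nⁿ is O(nⁿ), while g(n) = eⁿ is O(eⁿ).
Since O(nⁿ) grows faster than O(eⁿ), f(n) dominates.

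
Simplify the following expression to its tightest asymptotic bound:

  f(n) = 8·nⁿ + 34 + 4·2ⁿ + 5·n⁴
Θ(nⁿ)

Order the terms by growth rate: 34 ≺ 5·n⁴ ≺ 4·2ⁿ ≺ 8·nⁿ.
The fastest-growing term 8·nⁿ dominates as n → ∞; dropping its constant factor gives Θ(nⁿ).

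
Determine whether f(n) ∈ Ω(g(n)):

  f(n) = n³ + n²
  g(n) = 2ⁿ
False

f(n) = n³ + n² is O(n³), and g(n) = 2ⁿ is O(2ⁿ).
Since O(n³) grows slower than O(2ⁿ), f(n) = Ω(g(n)) is false.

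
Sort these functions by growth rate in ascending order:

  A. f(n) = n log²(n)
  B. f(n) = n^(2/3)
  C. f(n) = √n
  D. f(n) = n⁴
C < B < A < D

Comparing growth rates:
C = √n is O(√n)
B = n^(2/3) is O(n^(2/3))
A = n log²(n) is O(n log² n)
D = n⁴ is O(n⁴)

Therefore, the order from slowest to fastest is: C < B < A < D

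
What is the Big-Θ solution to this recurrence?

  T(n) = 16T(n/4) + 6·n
Θ(n²)

Master Theorem: a = 16, b = 4, f(n) = 6·n.
Compute the critical exponent d = log₄(16) = 2.
Compare f(n) = Θ(n) against n^d:
  k = 1 < d = 2, so f(n) = O(n^(d-ε)) — Case 1.
  The recursion cost dominates: T(n) = Θ(n^d) = Θ(n²).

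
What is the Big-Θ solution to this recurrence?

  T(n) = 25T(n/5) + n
Θ(n²)

Master Theorem: a = 25, b = 5, f(n) = n.
Compute the critical exponent d = log₅(25) = 2.
Compare f(n) = Θ(n) against n^d:
  k = 1 < d = 2, so f(n) = O(n^(d-ε)) — Case 1.
  The recursion cost dominates: T(n) = Θ(n^d) = Θ(n²).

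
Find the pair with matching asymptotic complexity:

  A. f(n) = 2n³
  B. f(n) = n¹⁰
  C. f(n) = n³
A and C

Examining each function:
  A. 2n³ is O(n³)
  B. n¹⁰ is O(n¹⁰)
  C. n³ is O(n³)

Functions A and C both have the same complexity class.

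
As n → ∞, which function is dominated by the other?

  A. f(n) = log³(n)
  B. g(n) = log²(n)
B

f(n) = log³(n) is O(log³ n), while g(n) = log²(n) is O(log² n).
Since O(log² n) grows slower than O(log³ n), g(n) is dominated.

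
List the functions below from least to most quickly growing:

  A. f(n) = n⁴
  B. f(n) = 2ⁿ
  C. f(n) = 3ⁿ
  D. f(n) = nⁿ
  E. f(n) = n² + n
E < A < B < C < D

Comparing growth rates:
E = n² + n is O(n²)
A = n⁴ is O(n⁴)
B = 2ⁿ is O(2ⁿ)
C = 3ⁿ is O(3ⁿ)
D = nⁿ is O(nⁿ)

Therefore, the order from slowest to fastest is: E < A < B < C < D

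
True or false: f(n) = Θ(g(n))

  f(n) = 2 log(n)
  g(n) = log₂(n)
True

f(n) = 2 log(n) and g(n) = log₂(n) are both O(log n).
Since they have the same asymptotic growth rate, f(n) = Θ(g(n)) is true.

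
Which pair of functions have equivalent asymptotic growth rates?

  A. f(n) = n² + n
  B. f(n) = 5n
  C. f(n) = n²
A and C

Examining each function:
  A. n² + n is O(n²)
  B. 5n is O(n)
  C. n² is O(n²)

Functions A and C both have the same complexity class.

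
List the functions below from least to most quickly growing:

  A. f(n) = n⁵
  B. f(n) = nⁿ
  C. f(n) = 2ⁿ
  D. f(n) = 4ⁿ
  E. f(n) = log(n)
E < A < C < D < B

Comparing growth rates:
E = log(n) is O(log n)
A = n⁵ is O(n⁵)
C = 2ⁿ is O(2ⁿ)
D = 4ⁿ is O(4ⁿ)
B = nⁿ is O(nⁿ)

Therefore, the order from slowest to fastest is: E < A < C < D < B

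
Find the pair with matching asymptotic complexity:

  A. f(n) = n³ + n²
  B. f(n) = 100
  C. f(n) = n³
A and C

Examining each function:
  A. n³ + n² is O(n³)
  B. 100 is O(1)
  C. n³ is O(n³)

Functions A and C both have the same complexity class.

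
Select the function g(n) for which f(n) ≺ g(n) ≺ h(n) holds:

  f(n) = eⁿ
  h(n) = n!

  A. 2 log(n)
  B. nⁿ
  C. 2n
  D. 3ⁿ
D

We need g(n) with eⁿ = o(g(n)) and g(n) = o(n!), i.e. O(eⁿ) ≺ g ≺ O(n!).
Check each option:
  A. 2 log(n) — O(log n) does not grow strictly faster than f(n)
  B. nⁿ — O(nⁿ) does not grow strictly slower than h(n)
  C. 2n — O(n) does not grow strictly faster than f(n)
  D. 3ⁿ — O(3ⁿ) is strictly between O(eⁿ) and O(n!) ✓

Only option D (3ⁿ) lies strictly between.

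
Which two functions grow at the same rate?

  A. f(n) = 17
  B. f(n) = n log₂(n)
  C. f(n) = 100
A and C

Examining each function:
  A. 17 is O(1)
  B. n log₂(n) is O(n log n)
  C. 100 is O(1)

Functions A and C both have the same complexity class.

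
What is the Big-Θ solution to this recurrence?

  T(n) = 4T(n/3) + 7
Θ(n^log₃(4))

Master Theorem: a = 4, b = 3, f(n) = 7.
Compute the critical exponent d = log₃(4) = 1.262.
Compare f(n) = Θ(1) against n^d:
  k = 0 < d = 1.262, so f(n) = O(n^(d-ε)) — Case 1.
  The recursion cost dominates: T(n) = Θ(n^d) = Θ(n^log₃(4)).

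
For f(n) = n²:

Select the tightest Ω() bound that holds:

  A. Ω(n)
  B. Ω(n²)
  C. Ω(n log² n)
B

f(n) = n² is Ω(n²).
All listed options are valid Big-Ω bounds (lower bounds),
but Ω(n²) is the tightest (largest valid bound).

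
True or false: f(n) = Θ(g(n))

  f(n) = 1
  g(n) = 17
True

f(n) = 1 and g(n) = 17 are both O(1).
Since they have the same asymptotic growth rate, f(n) = Θ(g(n)) is true.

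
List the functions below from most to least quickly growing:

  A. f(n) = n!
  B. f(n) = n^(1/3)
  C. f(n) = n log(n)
A > C > B

Comparing growth rates:
A = n! is O(n!)
C = n log(n) is O(n log n)
B = n^(1/3) is O(n^(1/3))

Therefore, the order from fastest to slowest is: A > C > B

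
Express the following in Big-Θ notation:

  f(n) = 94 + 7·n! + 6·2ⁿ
Θ(n!)

Order the terms by growth rate: 94 ≺ 6·2ⁿ ≺ 7·n!.
The fastest-growing term 7·n! dominates as n → ∞; dropping its constant factor gives Θ(n!).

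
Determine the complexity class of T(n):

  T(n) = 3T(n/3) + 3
Θ(n)

Master Theorem: a = 3, b = 3, f(n) = 3.
Compute the critical exponent d = log₃(3) = 1.
Compare f(n) = Θ(1) against n^d:
  k = 0 < d = 1, so f(n) = O(n^(d-ε)) — Case 1.
  The recursion cost dominates: T(n) = Θ(n^d) = Θ(n).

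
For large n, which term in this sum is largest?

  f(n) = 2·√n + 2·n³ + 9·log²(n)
2·n³

Looking at each term:
  - 2·√n is O(√n)
  - 2·n³ is O(n³)
  - 9·log²(n) is O(log² n)

The term 2·n³ (O(n³)) grows fastest and dominates all others.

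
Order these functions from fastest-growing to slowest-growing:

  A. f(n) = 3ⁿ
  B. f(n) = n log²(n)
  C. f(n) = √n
A > B > C

Comparing growth rates:
A = 3ⁿ is O(3ⁿ)
B = n log²(n) is O(n log² n)
C = √n is O(√n)

Therefore, the order from fastest to slowest is: A > B > C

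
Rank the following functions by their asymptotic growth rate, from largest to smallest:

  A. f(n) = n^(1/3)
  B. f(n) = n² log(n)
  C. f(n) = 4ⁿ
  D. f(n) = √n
C > B > D > A

Comparing growth rates:
C = 4ⁿ is O(4ⁿ)
B = n² log(n) is O(n² log n)
D = √n is O(√n)
A = n^(1/3) is O(n^(1/3))

Therefore, the order from fastest to slowest is: C > B > D > A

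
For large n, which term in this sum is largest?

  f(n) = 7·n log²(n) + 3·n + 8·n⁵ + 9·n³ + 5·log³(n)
8·n⁵

Looking at each term:
  - 7·n log²(n) is O(n log² n)
  - 3·n is O(n)
  - 8·n⁵ is O(n⁵)
  - 9·n³ is O(n³)
  - 5·log³(n) is O(log³ n)

The term 8·n⁵ (O(n⁵)) grows fastest and dominates all others.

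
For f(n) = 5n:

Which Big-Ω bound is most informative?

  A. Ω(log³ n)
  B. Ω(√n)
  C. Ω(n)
C

f(n) = 5n is Ω(n).
All listed options are valid Big-Ω bounds (lower bounds),
but Ω(n) is the tightest (largest valid bound).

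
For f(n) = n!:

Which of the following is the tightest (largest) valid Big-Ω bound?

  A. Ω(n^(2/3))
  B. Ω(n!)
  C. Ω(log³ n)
B

f(n) = n! is Ω(n!).
All listed options are valid Big-Ω bounds (lower bounds),
but Ω(n!) is the tightest (largest valid bound).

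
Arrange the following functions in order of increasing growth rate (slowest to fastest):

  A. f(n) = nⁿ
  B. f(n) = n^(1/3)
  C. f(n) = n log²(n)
B < C < A

Comparing growth rates:
B = n^(1/3) is O(n^(1/3))
C = n log²(n) is O(n log² n)
A = nⁿ is O(nⁿ)

Therefore, the order from slowest to fastest is: B < C < A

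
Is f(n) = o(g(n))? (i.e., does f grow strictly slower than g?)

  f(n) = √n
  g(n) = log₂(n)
False

f(n) = √n is O(√n), and g(n) = log₂(n) is O(log n).
Since O(√n) grows faster than or equal to O(log n), f(n) = o(g(n)) is false.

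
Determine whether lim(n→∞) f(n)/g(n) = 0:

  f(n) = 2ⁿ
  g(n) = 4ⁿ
True

f(n) = 2ⁿ is O(2ⁿ), and g(n) = 4ⁿ is O(4ⁿ).
Since O(2ⁿ) grows strictly slower than O(4ⁿ), f(n) = o(g(n)) is true.
This means lim(n→∞) f(n)/g(n) = 0.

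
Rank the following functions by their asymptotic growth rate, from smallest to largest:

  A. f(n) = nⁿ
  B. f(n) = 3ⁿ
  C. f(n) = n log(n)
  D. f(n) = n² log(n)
C < D < B < A

Comparing growth rates:
C = n log(n) is O(n log n)
D = n² log(n) is O(n² log n)
B = 3ⁿ is O(3ⁿ)
A = nⁿ is O(nⁿ)

Therefore, the order from slowest to fastest is: C < D < B < A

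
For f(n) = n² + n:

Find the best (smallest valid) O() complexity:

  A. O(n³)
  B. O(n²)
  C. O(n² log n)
B

f(n) = n² + n is O(n²).
All listed options are valid Big-O bounds (upper bounds),
but O(n²) is the tightest (smallest valid bound).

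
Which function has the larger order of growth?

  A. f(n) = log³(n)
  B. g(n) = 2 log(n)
A

f(n) = log³(n) is O(log³ n), while g(n) = 2 log(n) is O(log n).
Since O(log³ n) grows faster than O(log n), f(n) dominates.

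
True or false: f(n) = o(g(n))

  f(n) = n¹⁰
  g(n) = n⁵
False

f(n) = n¹⁰ is O(n¹⁰), and g(n) = n⁵ is O(n⁵).
Since O(n¹⁰) grows faster than or equal to O(n⁵), f(n) = o(g(n)) is false.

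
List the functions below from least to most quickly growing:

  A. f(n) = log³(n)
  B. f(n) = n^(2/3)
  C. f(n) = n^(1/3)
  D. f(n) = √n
A < C < D < B

Comparing growth rates:
A = log³(n) is O(log³ n)
C = n^(1/3) is O(n^(1/3))
D = √n is O(√n)
B = n^(2/3) is O(n^(2/3))

Therefore, the order from slowest to fastest is: A < C < D < B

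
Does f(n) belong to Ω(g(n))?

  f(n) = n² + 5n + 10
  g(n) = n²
True

f(n) = n² + 5n + 10 and g(n) = n² are both O(n²).
Big-Ω permits equal growth rates (f ≥ c·g for some c > 0), so f(n) = Ω(g(n)) is true.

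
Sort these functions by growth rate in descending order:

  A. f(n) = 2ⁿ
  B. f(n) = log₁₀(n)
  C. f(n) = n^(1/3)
A > C > B

Comparing growth rates:
A = 2ⁿ is O(2ⁿ)
C = n^(1/3) is O(n^(1/3))
B = log₁₀(n) is O(log n)

Therefore, the order from fastest to slowest is: A > C > B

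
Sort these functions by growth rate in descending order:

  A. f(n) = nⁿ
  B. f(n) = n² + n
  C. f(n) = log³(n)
A > B > C

Comparing growth rates:
A = nⁿ is O(nⁿ)
B = n² + n is O(n²)
C = log³(n) is O(log³ n)

Therefore, the order from fastest to slowest is: A > B > C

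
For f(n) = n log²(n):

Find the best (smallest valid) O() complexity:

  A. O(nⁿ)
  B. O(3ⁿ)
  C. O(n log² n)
C

f(n) = n log²(n) is O(n log² n).
All listed options are valid Big-O bounds (upper bounds),
but O(n log² n) is the tightest (smallest valid bound).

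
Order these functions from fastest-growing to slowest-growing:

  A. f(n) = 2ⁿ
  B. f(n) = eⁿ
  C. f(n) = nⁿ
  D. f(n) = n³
C > B > A > D

Comparing growth rates:
C = nⁿ is O(nⁿ)
B = eⁿ is O(eⁿ)
A = 2ⁿ is O(2ⁿ)
D = n³ is O(n³)

Therefore, the order from fastest to slowest is: C > B > A > D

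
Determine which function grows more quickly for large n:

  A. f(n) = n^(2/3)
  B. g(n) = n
B

f(n) = n^(2/3) is O(n^(2/3)), while g(n) = n is O(n).
Since O(n) grows faster than O(n^(2/3)), g(n) dominates.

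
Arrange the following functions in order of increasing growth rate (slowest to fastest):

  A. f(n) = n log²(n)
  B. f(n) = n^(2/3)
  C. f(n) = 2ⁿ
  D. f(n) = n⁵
B < A < D < C

Comparing growth rates:
B = n^(2/3) is O(n^(2/3))
A = n log²(n) is O(n log² n)
D = n⁵ is O(n⁵)
C = 2ⁿ is O(2ⁿ)

Therefore, the order from slowest to fastest is: B < A < D < C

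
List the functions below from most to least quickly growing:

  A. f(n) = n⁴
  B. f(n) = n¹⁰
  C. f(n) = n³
B > A > C

Comparing growth rates:
B = n¹⁰ is O(n¹⁰)
A = n⁴ is O(n⁴)
C = n³ is O(n³)

Therefore, the order from fastest to slowest is: B > A > C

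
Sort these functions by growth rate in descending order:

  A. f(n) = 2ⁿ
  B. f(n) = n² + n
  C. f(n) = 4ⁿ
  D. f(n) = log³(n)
C > A > B > D

Comparing growth rates:
C = 4ⁿ is O(4ⁿ)
A = 2ⁿ is O(2ⁿ)
B = n² + n is O(n²)
D = log³(n) is O(log³ n)

Therefore, the order from fastest to slowest is: C > A > B > D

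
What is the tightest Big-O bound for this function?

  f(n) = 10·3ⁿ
O(3ⁿ)

The dominant term in 10·3ⁿ is 10·3ⁿ, which is Θ(3ⁿ).
Constants are absorbed, so the tightest bound is O(3ⁿ).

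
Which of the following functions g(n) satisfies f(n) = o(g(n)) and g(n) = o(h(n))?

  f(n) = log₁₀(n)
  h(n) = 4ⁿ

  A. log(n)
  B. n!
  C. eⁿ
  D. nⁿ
C

We need g(n) with log₁₀(n) = o(g(n)) and g(n) = o(4ⁿ), i.e. O(log n) ≺ g ≺ O(4ⁿ).
Check each option:
  A. log(n) — O(log n) does not grow strictly faster than f(n)
  B. n! — O(n!) does not grow strictly slower than h(n)
  C. eⁿ — O(eⁿ) is strictly between O(log n) and O(4ⁿ) ✓
  D. nⁿ — O(nⁿ) does not grow strictly slower than h(n)

Only option C (eⁿ) lies strictly between.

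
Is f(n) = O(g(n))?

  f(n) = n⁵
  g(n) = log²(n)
False

f(n) = n⁵ is O(n⁵), and g(n) = log²(n) is O(log² n).
Since O(n⁵) grows faster than O(log² n), f(n) = O(g(n)) is false.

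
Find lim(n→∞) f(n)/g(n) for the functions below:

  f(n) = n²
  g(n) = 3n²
1/3

Since n² and 3n² have the same growth rate (O(n²)),
the ratio converges to a constant: 1/3.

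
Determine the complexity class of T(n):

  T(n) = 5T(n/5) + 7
Θ(n)

Master Theorem: a = 5, b = 5, f(n) = 7.
Compute the critical exponent d = log₅(5) = 1.
Compare f(n) = Θ(1) against n^d:
  k = 0 < d = 1, so f(n) = O(n^(d-ε)) — Case 1.
  The recursion cost dominates: T(n) = Θ(n^d) = Θ(n).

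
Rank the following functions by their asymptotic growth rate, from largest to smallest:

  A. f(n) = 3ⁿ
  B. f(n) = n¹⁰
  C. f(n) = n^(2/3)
A > B > C

Comparing growth rates:
A = 3ⁿ is O(3ⁿ)
B = n¹⁰ is O(n¹⁰)
C = n^(2/3) is O(n^(2/3))

Therefore, the order from fastest to slowest is: A > B > C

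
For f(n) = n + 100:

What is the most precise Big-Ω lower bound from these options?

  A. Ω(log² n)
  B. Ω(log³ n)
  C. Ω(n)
C

f(n) = n + 100 is Ω(n).
All listed options are valid Big-Ω bounds (lower bounds),
but Ω(n) is the tightest (largest valid bound).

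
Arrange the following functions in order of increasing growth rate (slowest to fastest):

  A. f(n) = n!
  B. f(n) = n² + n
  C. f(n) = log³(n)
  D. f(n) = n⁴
C < B < D < A

Comparing growth rates:
C = log³(n) is O(log³ n)
B = n² + n is O(n²)
D = n⁴ is O(n⁴)
A = n! is O(n!)

Therefore, the order from slowest to fastest is: C < B < D < A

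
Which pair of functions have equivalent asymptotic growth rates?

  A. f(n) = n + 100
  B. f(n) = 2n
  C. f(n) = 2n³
A and B

Examining each function:
  A. n + 100 is O(n)
  B. 2n is O(n)
  C. 2n³ is O(n³)

Functions A and B both have the same complexity class.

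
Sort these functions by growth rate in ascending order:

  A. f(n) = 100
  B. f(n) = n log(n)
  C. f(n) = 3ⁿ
A < B < C

Comparing growth rates:
A = 100 is O(1)
B = n log(n) is O(n log n)
C = 3ⁿ is O(3ⁿ)

Therefore, the order from slowest to fastest is: A < B < C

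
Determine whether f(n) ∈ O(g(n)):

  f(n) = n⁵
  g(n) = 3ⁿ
True

f(n) = n⁵ is O(n⁵), and g(n) = 3ⁿ is O(3ⁿ).
Since O(n⁵) ⊆ O(3ⁿ) (f grows no faster than g), f(n) = O(g(n)) is true.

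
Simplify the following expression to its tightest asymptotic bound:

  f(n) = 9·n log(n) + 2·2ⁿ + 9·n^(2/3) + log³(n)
Θ(2ⁿ)

Order the terms by growth rate: log³(n) ≺ 9·n^(2/3) ≺ 9·n log(n) ≺ 2·2ⁿ.
The fastest-growing term 2·2ⁿ dominates as n → ∞; dropping its constant factor gives Θ(2ⁿ).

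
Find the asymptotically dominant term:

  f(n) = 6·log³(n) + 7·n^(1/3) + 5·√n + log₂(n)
5·√n

Looking at each term:
  - 6·log³(n) is O(log³ n)
  - 7·n^(1/3) is O(n^(1/3))
  - 5·√n is O(√n)
  - log₂(n) is O(log n)

The term 5·√n (O(√n)) grows fastest and dominates all others.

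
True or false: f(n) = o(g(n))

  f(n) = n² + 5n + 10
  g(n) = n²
False

f(n) = n² + 5n + 10 is O(n²), and g(n) = n² is O(n²).
Since they have the same growth rate, f(n) = o(g(n)) is false.
(f = o(g) requires f to grow strictly slower, not equal.)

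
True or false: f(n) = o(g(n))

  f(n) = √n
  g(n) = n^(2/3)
True

f(n) = √n is O(√n), and g(n) = n^(2/3) is O(n^(2/3)).
Since O(√n) grows strictly slower than O(n^(2/3)), f(n) = o(g(n)) is true.
This means lim(n→∞) f(n)/g(n) = 0.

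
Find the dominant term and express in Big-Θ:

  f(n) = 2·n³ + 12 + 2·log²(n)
Θ(n³)

Order the terms by growth rate: 12 ≺ 2·log²(n) ≺ 2·n³.
The fastest-growing term 2·n³ dominates as n → ∞; dropping its constant factor gives Θ(n³).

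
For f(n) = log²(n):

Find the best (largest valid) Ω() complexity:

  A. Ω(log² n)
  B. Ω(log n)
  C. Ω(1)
A

f(n) = log²(n) is Ω(log² n).
All listed options are valid Big-Ω bounds (lower bounds),
but Ω(log² n) is the tightest (largest valid bound).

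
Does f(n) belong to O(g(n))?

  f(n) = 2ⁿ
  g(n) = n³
False

f(n) = 2ⁿ is O(2ⁿ), and g(n) = n³ is O(n³).
Since O(2ⁿ) grows faster than O(n³), f(n) = O(g(n)) is false.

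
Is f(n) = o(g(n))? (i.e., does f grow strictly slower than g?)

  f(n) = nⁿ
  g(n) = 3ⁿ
False

f(n) = nⁿ is O(nⁿ), and g(n) = 3ⁿ is O(3ⁿ).
Since O(nⁿ) grows faster than or equal to O(3ⁿ), f(n) = o(g(n)) is false.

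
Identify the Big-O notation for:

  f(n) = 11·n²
O(n²)

The dominant term in 11·n² is 11·n², which is Θ(n²).
Constants are absorbed, so the tightest bound is O(n²).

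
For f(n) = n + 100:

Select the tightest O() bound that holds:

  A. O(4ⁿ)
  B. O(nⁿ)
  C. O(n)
C

f(n) = n + 100 is O(n).
All listed options are valid Big-O bounds (upper bounds),
but O(n) is the tightest (smallest valid bound).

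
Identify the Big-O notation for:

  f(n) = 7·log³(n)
O(log³ n)

The dominant term in 7·log³(n) is 7·log³(n), which is Θ(log³ n).
Constants are absorbed, so the tightest bound is O(log³ n).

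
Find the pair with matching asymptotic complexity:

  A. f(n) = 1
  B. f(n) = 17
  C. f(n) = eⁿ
A and B

Examining each function:
  A. 1 is O(1)
  B. 17 is O(1)
  C. eⁿ is O(eⁿ)

Functions A and B both have the same complexity class.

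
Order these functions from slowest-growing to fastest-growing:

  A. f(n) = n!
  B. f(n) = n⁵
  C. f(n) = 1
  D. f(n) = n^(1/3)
C < D < B < A

Comparing growth rates:
C = 1 is O(1)
D = n^(1/3) is O(n^(1/3))
B = n⁵ is O(n⁵)
A = n! is O(n!)

Therefore, the order from slowest to fastest is: C < D < B < A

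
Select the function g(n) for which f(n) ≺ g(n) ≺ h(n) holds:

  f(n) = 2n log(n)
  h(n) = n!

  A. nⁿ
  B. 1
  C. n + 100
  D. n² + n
D

We need g(n) with 2n log(n) = o(g(n)) and g(n) = o(n!), i.e. O(n log n) ≺ g ≺ O(n!).
Check each option:
  A. nⁿ — O(nⁿ) does not grow strictly slower than h(n)
  B. 1 — O(1) does not grow strictly faster than f(n)
  C. n + 100 — O(n) does not grow strictly faster than f(n)
  D. n² + n — O(n²) is strictly between O(n log n) and O(n!) ✓

Only option D (n² + n) lies strictly between.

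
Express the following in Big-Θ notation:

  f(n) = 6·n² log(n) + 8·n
Θ(n² log n)

Order the terms by growth rate: 8·n ≺ 6·n² log(n).
The fastest-growing term 6·n² log(n) dominates as n → ∞; dropping its constant factor gives Θ(n² log n).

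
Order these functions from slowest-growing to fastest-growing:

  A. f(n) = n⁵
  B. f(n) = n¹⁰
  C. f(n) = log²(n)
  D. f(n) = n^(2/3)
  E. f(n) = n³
C < D < E < A < B

Comparing growth rates:
C = log²(n) is O(log² n)
D = n^(2/3) is O(n^(2/3))
E = n³ is O(n³)
A = n⁵ is O(n⁵)
B = n¹⁰ is O(n¹⁰)

Therefore, the order from slowest to fastest is: C < D < E < A < B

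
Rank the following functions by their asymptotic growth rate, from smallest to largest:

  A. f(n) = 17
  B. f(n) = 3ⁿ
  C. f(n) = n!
A < B < C

Comparing growth rates:
A = 17 is O(1)
B = 3ⁿ is O(3ⁿ)
C = n! is O(n!)

Therefore, the order from slowest to fastest is: A < B < C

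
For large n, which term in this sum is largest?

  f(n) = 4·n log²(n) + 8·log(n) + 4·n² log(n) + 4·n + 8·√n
4·n² log(n)

Looking at each term:
  - 4·n log²(n) is O(n log² n)
  - 8·log(n) is O(log n)
  - 4·n² log(n) is O(n² log n)
  - 4·n is O(n)
  - 8·√n is O(√n)

The term 4·n² log(n) (O(n² log n)) grows fastest and dominates all others.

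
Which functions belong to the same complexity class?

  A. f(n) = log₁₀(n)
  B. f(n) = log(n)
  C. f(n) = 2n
A and B

Examining each function:
  A. log₁₀(n) is O(log n)
  B. log(n) is O(log n)
  C. 2n is O(n)

Functions A and B both have the same complexity class.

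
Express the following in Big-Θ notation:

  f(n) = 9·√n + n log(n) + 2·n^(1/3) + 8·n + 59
Θ(n log n)

Order the terms by growth rate: 59 ≺ 2·n^(1/3) ≺ 9·√n ≺ 8·n ≺ n log(n).
The fastest-growing term n log(n) dominates as n → ∞; dropping its constant factor gives Θ(n log n).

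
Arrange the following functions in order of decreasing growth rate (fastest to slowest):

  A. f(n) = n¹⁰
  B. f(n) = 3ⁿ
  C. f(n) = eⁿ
B > C > A

Comparing growth rates:
B = 3ⁿ is O(3ⁿ)
C = eⁿ is O(eⁿ)
A = n¹⁰ is O(n¹⁰)

Therefore, the order from fastest to slowest is: B > C > A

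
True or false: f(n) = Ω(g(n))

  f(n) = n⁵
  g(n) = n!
False

f(n) = n⁵ is O(n⁵), and g(n) = n! is O(n!).
Since O(n⁵) grows slower than O(n!), f(n) = Ω(g(n)) is false.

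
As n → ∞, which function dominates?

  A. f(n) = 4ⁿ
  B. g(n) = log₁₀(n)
A

f(n) = 4ⁿ is O(4ⁿ), while g(n) = log₁₀(n) is O(log n).
Since O(4ⁿ) grows faster than O(log n), f(n) dominates.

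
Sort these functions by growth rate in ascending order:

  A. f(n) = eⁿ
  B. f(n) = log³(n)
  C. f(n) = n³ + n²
B < C < A

Comparing growth rates:
B = log³(n) is O(log³ n)
C = n³ + n² is O(n³)
A = eⁿ is O(eⁿ)

Therefore, the order from slowest to fastest is: B < C < A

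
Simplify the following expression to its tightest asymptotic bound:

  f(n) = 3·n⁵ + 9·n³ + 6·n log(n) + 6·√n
Θ(n⁵)

Order the terms by growth rate: 6·√n ≺ 6·n log(n) ≺ 9·n³ ≺ 3·n⁵.
The fastest-growing term 3·n⁵ dominates as n → ∞; dropping its constant factor gives Θ(n⁵).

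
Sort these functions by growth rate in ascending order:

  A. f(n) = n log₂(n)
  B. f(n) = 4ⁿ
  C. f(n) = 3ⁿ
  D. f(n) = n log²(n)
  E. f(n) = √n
E < A < D < C < B

Comparing growth rates:
E = √n is O(√n)
A = n log₂(n) is O(n log n)
D = n log²(n) is O(n log² n)
C = 3ⁿ is O(3ⁿ)
B = 4ⁿ is O(4ⁿ)

Therefore, the order from slowest to fastest is: E < A < D < C < B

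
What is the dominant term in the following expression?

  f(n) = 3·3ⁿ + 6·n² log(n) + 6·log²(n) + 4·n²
3·3ⁿ

Looking at each term:
  - 3·3ⁿ is O(3ⁿ)
  - 6·n² log(n) is O(n² log n)
  - 6·log²(n) is O(log² n)
  - 4·n² is O(n²)

The term 3·3ⁿ (O(3ⁿ)) grows fastest and dominates all others.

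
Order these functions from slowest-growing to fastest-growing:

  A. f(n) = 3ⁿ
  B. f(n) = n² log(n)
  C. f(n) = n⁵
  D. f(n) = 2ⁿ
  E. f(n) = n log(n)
E < B < C < D < A

Comparing growth rates:
E = n log(n) is O(n log n)
B = n² log(n) is O(n² log n)
C = n⁵ is O(n⁵)
D = 2ⁿ is O(2ⁿ)
A = 3ⁿ is O(3ⁿ)

Therefore, the order from slowest to fastest is: E < B < C < D < A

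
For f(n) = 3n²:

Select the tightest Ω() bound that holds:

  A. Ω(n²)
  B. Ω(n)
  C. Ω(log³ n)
A

f(n) = 3n² is Ω(n²).
All listed options are valid Big-Ω bounds (lower bounds),
but Ω(n²) is the tightest (largest valid bound).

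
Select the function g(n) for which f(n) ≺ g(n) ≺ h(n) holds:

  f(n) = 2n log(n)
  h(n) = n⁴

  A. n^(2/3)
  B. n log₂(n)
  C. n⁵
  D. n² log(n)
D

We need g(n) with 2n log(n) = o(g(n)) and g(n) = o(n⁴), i.e. O(n log n) ≺ g ≺ O(n⁴).
Check each option:
  A. n^(2/3) — O(n^(2/3)) does not grow strictly faster than f(n)
  B. n log₂(n) — O(n log n) does not grow strictly faster than f(n)
  C. n⁵ — O(n⁵) does not grow strictly slower than h(n)
  D. n² log(n) — O(n² log n) is strictly between O(n log n) and O(n⁴) ✓

Only option D (n² log(n)) lies strictly between.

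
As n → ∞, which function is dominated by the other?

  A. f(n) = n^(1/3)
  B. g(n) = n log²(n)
A

f(n) = n^(1/3) is O(n^(1/3)), while g(n) = n log²(n) is O(n log² n).
Since O(n^(1/3)) grows slower than O(n log² n), f(n) is dominated.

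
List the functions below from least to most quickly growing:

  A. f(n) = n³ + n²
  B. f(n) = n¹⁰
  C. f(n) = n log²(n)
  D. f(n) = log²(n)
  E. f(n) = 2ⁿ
D < C < A < B < E

Comparing growth rates:
D = log²(n) is O(log² n)
C = n log²(n) is O(n log² n)
A = n³ + n² is O(n³)
B = n¹⁰ is O(n¹⁰)
E = 2ⁿ is O(2ⁿ)

Therefore, the order from slowest to fastest is: D < C < A < B < E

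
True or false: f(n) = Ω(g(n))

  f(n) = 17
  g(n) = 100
True

f(n) = 17 and g(n) = 100 are both O(1).
Big-Ω permits equal growth rates (f ≥ c·g for some c > 0), so f(n) = Ω(g(n)) is true.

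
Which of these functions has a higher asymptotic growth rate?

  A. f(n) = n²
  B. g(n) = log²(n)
A

f(n) = n² is O(n²), while g(n) = log²(n) is O(log² n).
Since O(n²) grows faster than O(log² n), f(n) dominates.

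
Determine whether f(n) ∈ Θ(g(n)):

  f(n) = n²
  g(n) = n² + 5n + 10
True

f(n) = n² and g(n) = n² + 5n + 10 are both O(n²).
Since they have the same asymptotic growth rate, f(n) = Θ(g(n)) is true.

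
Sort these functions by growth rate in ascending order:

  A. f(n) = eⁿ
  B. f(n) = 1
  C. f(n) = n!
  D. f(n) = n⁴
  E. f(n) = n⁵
B < D < E < A < C

Comparing growth rates:
B = 1 is O(1)
D = n⁴ is O(n⁴)
E = n⁵ is O(n⁵)
A = eⁿ is O(eⁿ)
C = n! is O(n!)

Therefore, the order from slowest to fastest is: B < D < E < A < C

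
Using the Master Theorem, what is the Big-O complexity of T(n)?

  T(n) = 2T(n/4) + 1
Θ(n^log₄(2))

Master Theorem: a = 2, b = 4, f(n) = 1.
Compute the critical exponent d = log₄(2) = 0.500.
Compare f(n) = Θ(1) against n^d:
  k = 0 < d = 0.500, so f(n) = O(n^(d-ε)) — Case 1.
  The recursion cost dominates: T(n) = Θ(n^d) = Θ(n^log₄(2)).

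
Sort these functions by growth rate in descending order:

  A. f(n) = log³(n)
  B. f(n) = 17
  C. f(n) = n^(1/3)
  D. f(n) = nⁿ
D > C > A > B

Comparing growth rates:
D = nⁿ is O(nⁿ)
C = n^(1/3) is O(n^(1/3))
A = log³(n) is O(log³ n)
B = 17 is O(1)

Therefore, the order from fastest to slowest is: D > C > A > B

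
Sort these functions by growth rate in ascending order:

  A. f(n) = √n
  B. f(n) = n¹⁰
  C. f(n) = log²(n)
C < A < B

Comparing growth rates:
C = log²(n) is O(log² n)
A = √n is O(√n)
B = n¹⁰ is O(n¹⁰)

Therefore, the order from slowest to fastest is: C < A < B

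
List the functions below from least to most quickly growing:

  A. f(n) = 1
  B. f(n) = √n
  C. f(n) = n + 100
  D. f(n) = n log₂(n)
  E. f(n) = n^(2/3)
A < B < E < C < D

Comparing growth rates:
A = 1 is O(1)
B = √n is O(√n)
E = n^(2/3) is O(n^(2/3))
C = n + 100 is O(n)
D = n log₂(n) is O(n log n)

Therefore, the order from slowest to fastest is: A < B < E < C < D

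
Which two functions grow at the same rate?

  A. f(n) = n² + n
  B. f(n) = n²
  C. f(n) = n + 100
A and B

Examining each function:
  A. n² + n is O(n²)
  B. n² is O(n²)
  C. n + 100 is O(n)

Functions A and B both have the same complexity class.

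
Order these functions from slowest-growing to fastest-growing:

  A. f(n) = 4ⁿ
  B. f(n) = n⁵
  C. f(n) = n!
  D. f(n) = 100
D < B < A < C

Comparing growth rates:
D = 100 is O(1)
B = n⁵ is O(n⁵)
A = 4ⁿ is O(4ⁿ)
C = n! is O(n!)

Therefore, the order from slowest to fastest is: D < B < A < C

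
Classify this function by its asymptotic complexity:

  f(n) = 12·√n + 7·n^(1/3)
O(√n)

The dominant term in 12·√n + 7·n^(1/3) is 12·√n, which is Θ(√n).
Lower-order terms (7·n^(1/3)) are asymptotically negligible.
Constants are absorbed, so the tightest bound is O(√n).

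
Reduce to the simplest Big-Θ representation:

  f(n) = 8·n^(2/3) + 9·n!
Θ(n!)

Order the terms by growth rate: 8·n^(2/3) ≺ 9·n!.
The fastest-growing term 9·n! dominates as n → ∞; dropping its constant factor gives Θ(n!).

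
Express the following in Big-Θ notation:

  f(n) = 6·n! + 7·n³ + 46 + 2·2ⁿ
Θ(n!)

Order the terms by growth rate: 46 ≺ 7·n³ ≺ 2·2ⁿ ≺ 6·n!.
The fastest-growing term 6·n! dominates as n → ∞; dropping its constant factor gives Θ(n!).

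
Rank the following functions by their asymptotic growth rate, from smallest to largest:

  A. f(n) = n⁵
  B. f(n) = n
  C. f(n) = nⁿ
B < A < C

Comparing growth rates:
B = n is O(n)
A = n⁵ is O(n⁵)
C = nⁿ is O(nⁿ)

Therefore, the order from slowest to fastest is: B < A < C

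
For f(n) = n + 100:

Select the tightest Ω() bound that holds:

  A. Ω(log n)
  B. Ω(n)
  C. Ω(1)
B

f(n) = n + 100 is Ω(n).
All listed options are valid Big-Ω bounds (lower bounds),
but Ω(n) is the tightest (largest valid bound).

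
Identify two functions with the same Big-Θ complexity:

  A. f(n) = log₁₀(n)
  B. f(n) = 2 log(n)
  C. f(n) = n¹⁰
A and B

Examining each function:
  A. log₁₀(n) is O(log n)
  B. 2 log(n) is O(log n)
  C. n¹⁰ is O(n¹⁰)

Functions A and B both have the same complexity class.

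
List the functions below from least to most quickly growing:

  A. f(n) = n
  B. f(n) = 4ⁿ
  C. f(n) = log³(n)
C < A < B

Comparing growth rates:
C = log³(n) is O(log³ n)
A = n is O(n)
B = 4ⁿ is O(4ⁿ)

Therefore, the order from slowest to fastest is: C < A < B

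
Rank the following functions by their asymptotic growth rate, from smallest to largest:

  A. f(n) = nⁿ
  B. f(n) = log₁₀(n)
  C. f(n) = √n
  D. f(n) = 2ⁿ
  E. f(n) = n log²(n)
B < C < E < D < A

Comparing growth rates:
B = log₁₀(n) is O(log n)
C = √n is O(√n)
E = n log²(n) is O(n log² n)
D = 2ⁿ is O(2ⁿ)
A = nⁿ is O(nⁿ)

Therefore, the order from slowest to fastest is: B < C < E < D < A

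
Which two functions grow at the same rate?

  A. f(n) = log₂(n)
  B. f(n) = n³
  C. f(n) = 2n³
B and C

Examining each function:
  A. log₂(n) is O(log n)
  B. n³ is O(n³)
  C. 2n³ is O(n³)

Functions B and C both have the same complexity class.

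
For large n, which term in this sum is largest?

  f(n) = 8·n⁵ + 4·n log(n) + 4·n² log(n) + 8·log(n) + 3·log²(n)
8·n⁵

Looking at each term:
  - 8·n⁵ is O(n⁵)
  - 4·n log(n) is O(n log n)
  - 4·n² log(n) is O(n² log n)
  - 8·log(n) is O(log n)
  - 3·log²(n) is O(log² n)

The term 8·n⁵ (O(n⁵)) grows fastest and dominates all others.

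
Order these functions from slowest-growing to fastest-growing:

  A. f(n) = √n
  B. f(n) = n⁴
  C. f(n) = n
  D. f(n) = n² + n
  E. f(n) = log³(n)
E < A < C < D < B

Comparing growth rates:
E = log³(n) is O(log³ n)
A = √n is O(√n)
C = n is O(n)
D = n² + n is O(n²)
B = n⁴ is O(n⁴)

Therefore, the order from slowest to fastest is: E < A < C < D < B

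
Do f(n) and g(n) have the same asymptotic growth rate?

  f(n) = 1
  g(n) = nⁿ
False

f(n) = 1 is O(1), and g(n) = nⁿ is O(nⁿ).
Since they have different growth rates, f(n) = Θ(g(n)) is false.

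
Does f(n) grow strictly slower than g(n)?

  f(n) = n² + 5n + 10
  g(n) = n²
False

f(n) = n² + 5n + 10 is O(n²), and g(n) = n² is O(n²).
Since they have the same growth rate, f(n) = o(g(n)) is false.
(f = o(g) requires f to grow strictly slower, not equal.)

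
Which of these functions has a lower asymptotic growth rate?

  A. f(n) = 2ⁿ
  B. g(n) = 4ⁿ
A

f(n) = 2ⁿ is O(2ⁿ), while g(n) = 4ⁿ is O(4ⁿ).
Since O(2ⁿ) grows slower than O(4ⁿ), f(n) is dominated.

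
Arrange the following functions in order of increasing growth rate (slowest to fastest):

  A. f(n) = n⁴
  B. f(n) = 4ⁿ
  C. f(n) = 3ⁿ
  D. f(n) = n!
A < C < B < D

Comparing growth rates:
A = n⁴ is O(n⁴)
C = 3ⁿ is O(3ⁿ)
B = 4ⁿ is O(4ⁿ)
D = n! is O(n!)

Therefore, the order from slowest to fastest is: A < C < B < D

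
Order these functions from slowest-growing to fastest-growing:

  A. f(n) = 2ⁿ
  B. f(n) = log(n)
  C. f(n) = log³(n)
B < C < A

Comparing growth rates:
B = log(n) is O(log n)
C = log³(n) is O(log³ n)
A = 2ⁿ is O(2ⁿ)

Therefore, the order from slowest to fastest is: B < C < A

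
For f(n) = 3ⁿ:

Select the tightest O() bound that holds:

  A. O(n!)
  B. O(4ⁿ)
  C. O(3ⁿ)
C

f(n) = 3ⁿ is O(3ⁿ).
All listed options are valid Big-O bounds (upper bounds),
but O(3ⁿ) is the tightest (smallest valid bound).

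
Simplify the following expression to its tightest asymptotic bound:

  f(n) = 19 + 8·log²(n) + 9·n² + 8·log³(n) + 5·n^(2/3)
Θ(n²)

Order the terms by growth rate: 19 ≺ 8·log²(n) ≺ 8·log³(n) ≺ 5·n^(2/3) ≺ 9·n².
The fastest-growing term 9·n² dominates as n → ∞; dropping its constant factor gives Θ(n²).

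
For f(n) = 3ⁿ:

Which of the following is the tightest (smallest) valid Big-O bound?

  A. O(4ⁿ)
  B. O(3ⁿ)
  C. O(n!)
B

f(n) = 3ⁿ is O(3ⁿ).
All listed options are valid Big-O bounds (upper bounds),
but O(3ⁿ) is the tightest (smallest valid bound).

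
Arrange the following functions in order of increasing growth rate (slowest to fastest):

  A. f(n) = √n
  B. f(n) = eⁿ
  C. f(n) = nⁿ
A < B < C

Comparing growth rates:
A = √n is O(√n)
B = eⁿ is O(eⁿ)
C = nⁿ is O(nⁿ)

Therefore, the order from slowest to fastest is: A < B < C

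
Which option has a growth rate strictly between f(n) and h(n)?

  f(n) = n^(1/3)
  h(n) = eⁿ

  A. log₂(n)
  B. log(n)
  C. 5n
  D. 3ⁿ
C

We need g(n) with n^(1/3) = o(g(n)) and g(n) = o(eⁿ), i.e. O(n^(1/3)) ≺ g ≺ O(eⁿ).
Check each option:
  A. log₂(n) — O(log n) does not grow strictly faster than f(n)
  B. log(n) — O(log n) does not grow strictly faster than f(n)
  C. 5n — O(n) is strictly between O(n^(1/3)) and O(eⁿ) ✓
  D. 3ⁿ — O(3ⁿ) does not grow strictly slower than h(n)

Only option C (5n) lies strictly between.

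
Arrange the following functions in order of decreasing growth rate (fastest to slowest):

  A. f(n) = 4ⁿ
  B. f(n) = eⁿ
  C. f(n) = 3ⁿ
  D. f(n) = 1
A > C > B > D

Comparing growth rates:
A = 4ⁿ is O(4ⁿ)
C = 3ⁿ is O(3ⁿ)
B = eⁿ is O(eⁿ)
D = 1 is O(1)

Therefore, the order from fastest to slowest is: A > C > B > D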